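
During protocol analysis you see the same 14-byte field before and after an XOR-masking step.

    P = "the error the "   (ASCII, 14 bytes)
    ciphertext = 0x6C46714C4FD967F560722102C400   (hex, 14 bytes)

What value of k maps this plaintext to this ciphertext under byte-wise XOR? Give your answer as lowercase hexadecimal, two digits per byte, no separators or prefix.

182e146c2aab159a1252556aa120

Since ciphertext = P ⊕ k, XORing both sides with P gives k = P ⊕ ciphertext.
74 ^ 6c = 18
68 ^ 46 = 2e
65 ^ 71 = 14
20 ^ 4c = 6c
65 ^ 4f = 2a
72 ^ d9 = ab
72 ^ 67 = 15
6f ^ f5 = 9a
72 ^ 60 = 12
20 ^ 72 = 52
74 ^ 21 = 55
68 ^ 02 = 6a
65 ^ c4 = a1
20 ^ 00 = 20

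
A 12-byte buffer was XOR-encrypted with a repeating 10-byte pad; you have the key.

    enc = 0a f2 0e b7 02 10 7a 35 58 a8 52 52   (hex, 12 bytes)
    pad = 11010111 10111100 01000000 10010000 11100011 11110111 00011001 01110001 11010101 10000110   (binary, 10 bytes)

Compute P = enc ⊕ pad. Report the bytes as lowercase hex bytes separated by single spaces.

dd 4e 4e 27 e1 e7 63 44 8d 2e 85 ee

The 10-byte key repeats, so the effective keystream is d7 bc 40 90 e3 f7 19 71 d5 86 d7 bc.
byte 0:  10 XOR 215 = 221
byte 1: 242 XOR 188 =  78
byte 2:  14 XOR  64 =  78
byte 3: 183 XOR 144 =  39
byte 4:   2 XOR 227 = 225
byte 5:  16 XOR 247 = 231
byte 6: 122 XOR  25 =  99
byte 7:  53 XOR 113 =  68
byte 8:  88 XOR 213 = 141
byte 9: 168 XOR 134 =  46
byte 10:  82 XOR 215 = 133
byte 11:  82 XOR 188 = 238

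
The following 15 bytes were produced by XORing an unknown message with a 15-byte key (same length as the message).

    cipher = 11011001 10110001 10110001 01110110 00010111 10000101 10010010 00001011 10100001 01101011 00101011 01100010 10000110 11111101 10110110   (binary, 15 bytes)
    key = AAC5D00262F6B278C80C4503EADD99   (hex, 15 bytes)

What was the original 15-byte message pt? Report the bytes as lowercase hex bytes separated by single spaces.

73 74 61 74 75 73 20 73 69 67 6e 61 6c 20 2f

XOR is its own inverse, so applying the key byte-wise gives the result directly.
d9 ^ aa = 73
b1 ^ c5 = 74
b1 ^ d0 = 61
76 ^ 02 = 74
17 ^ 62 = 75
85 ^ f6 = 73
92 ^ b2 = 20
0b ^ 78 = 73
a1 ^ c8 = 69
6b ^ 0c = 67
2b ^ 45 = 6e
62 ^ 03 = 61
86 ^ ea = 6c
fd ^ dd = 20
b6 ^ 99 = 2f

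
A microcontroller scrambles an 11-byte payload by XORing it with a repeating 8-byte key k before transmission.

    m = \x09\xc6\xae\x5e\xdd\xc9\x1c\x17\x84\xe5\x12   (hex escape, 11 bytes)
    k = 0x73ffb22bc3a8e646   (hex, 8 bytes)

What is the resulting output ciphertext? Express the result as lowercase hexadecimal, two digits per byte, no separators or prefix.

The 8-byte key repeats, so the effective keystream is 73 ff b2 2b c3 a8 e6 46 73 ff b2.
byte 0: 09 XOR 73 = 7a
byte 1: c6 XOR ff = 39
byte 2: ae XOR b2 = 1c
byte 3: 5e XOR 2b = 75
byte 4: dd XOR c3 = 1e
byte 5: c9 XOR a8 = 61
byte 6: 1c XOR e6 = fa
byte 7: 17 XOR 46 = 51
byte 8: 84 XOR 73 = f7
byte 9: e5 XOR ff = 1a
byte 10: 12 XOR b2 = a0

7a391c751e61fa51f71aa0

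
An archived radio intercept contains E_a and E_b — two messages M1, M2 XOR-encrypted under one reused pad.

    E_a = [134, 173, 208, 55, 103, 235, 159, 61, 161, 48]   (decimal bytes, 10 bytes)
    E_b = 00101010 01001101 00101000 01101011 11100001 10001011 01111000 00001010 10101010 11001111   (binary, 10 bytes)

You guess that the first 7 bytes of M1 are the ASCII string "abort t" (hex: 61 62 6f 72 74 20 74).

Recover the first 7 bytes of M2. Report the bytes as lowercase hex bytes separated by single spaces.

cd 82 97 2e f2 40 93

First, E_a ⊕ E_b = (M1 ⊕ K) ⊕ (M2 ⊕ K) = M1 ⊕ M2, so the key drops out. Then M2 = (M1 ⊕ M2) ⊕ M1 over the first 7 bytes.
byte 0: (86 XOR 2a) XOR 61 = ac XOR 61 = cd
byte 1: (ad XOR 4d) XOR 62 = e0 XOR 62 = 82
byte 2: (d0 XOR 28) XOR 6f = f8 XOR 6f = 97
byte 3: (37 XOR 6b) XOR 72 = 5c XOR 72 = 2e
byte 4: (67 XOR e1) XOR 74 = 86 XOR 74 = f2
byte 5: (eb XOR 8b) XOR 20 = 60 XOR 20 = 40
byte 6: (9f XOR 78) XOR 74 = e7 XOR 74 = 93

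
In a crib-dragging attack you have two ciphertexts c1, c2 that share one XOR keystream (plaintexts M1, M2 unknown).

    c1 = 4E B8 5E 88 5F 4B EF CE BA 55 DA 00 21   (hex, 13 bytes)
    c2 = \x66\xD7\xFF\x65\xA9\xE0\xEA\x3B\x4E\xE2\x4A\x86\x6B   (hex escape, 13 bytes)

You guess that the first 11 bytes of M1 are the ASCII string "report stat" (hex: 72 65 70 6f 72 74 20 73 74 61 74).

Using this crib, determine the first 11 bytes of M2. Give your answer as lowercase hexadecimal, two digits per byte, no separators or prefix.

5a0ad18284df258680d6e4

First, c1 ⊕ c2 = (M1 ⊕ K) ⊕ (M2 ⊕ K) = M1 ⊕ M2, so the key drops out. Then M2 = (M1 ⊕ M2) ⊕ M1 over the first 11 bytes.
byte 0: (4e XOR 66) XOR 72 = 28 XOR 72 = 5a
byte 1: (b8 XOR d7) XOR 65 = 6f XOR 65 = 0a
byte 2: (5e XOR ff) XOR 70 = a1 XOR 70 = d1
byte 3: (88 XOR 65) XOR 6f = ed XOR 6f = 82
byte 4: (5f XOR a9) XOR 72 = f6 XOR 72 = 84
byte 5: (4b XOR e0) XOR 74 = ab XOR 74 = df
byte 6: (ef XOR ea) XOR 20 = 05 XOR 20 = 25
byte 7: (ce XOR 3b) XOR 73 = f5 XOR 73 = 86
byte 8: (ba XOR 4e) XOR 74 = f4 XOR 74 = 80
byte 9: (55 XOR e2) XOR 61 = b7 XOR 61 = d6
byte 10: (da XOR 4a) XOR 74 = 90 XOR 74 = e4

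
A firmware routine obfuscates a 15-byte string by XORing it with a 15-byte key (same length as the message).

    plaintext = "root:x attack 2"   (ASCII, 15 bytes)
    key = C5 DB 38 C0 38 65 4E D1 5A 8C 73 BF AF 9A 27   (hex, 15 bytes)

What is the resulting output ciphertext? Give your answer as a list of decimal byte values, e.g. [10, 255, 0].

byte 0: 01110010 ^ 11000101 = 10110111
byte 1: 01101111 ^ 11011011 = 10110100
byte 2: 01101111 ^ 00111000 = 01010111
byte 3: 01110100 ^ 11000000 = 10110100
byte 4: 00111010 ^ 00111000 = 00000010
byte 5: 01111000 ^ 01100101 = 00011101
byte 6: 00100000 ^ 01001110 = 01101110
byte 7: 01100001 ^ 11010001 = 10110000
byte 8: 01110100 ^ 01011010 = 00101110
byte 9: 01110100 ^ 10001100 = 11111000
byte 10: 01100001 ^ 01110011 = 00010010
byte 11: 01100011 ^ 10111111 = 11011100
byte 12: 01101011 ^ 10101111 = 11000100
byte 13: 00100000 ^ 10011010 = 10111010
byte 14: 00110010 ^ 00100111 = 00010101

[183, 180, 87, 180, 2, 29, 110, 176, 46, 248, 18, 220, 196, 186, 21]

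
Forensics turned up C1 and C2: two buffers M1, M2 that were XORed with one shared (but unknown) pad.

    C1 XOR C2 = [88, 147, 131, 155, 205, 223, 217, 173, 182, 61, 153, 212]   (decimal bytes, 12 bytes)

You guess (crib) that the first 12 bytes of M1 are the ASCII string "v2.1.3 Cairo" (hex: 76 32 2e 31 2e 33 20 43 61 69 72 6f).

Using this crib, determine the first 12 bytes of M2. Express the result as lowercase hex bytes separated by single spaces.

Since C1 ⊕ C2 = M1 ⊕ M2, XORing with the guessed M1 bytes yields the corresponding M2 bytes: M2 = (C1 ⊕ C2) ⊕ M1.
01011000 ^ 01110110 = 00101110
10010011 ^ 00110010 = 10100001
10000011 ^ 00101110 = 10101101
10011011 ^ 00110001 = 10101010
11001101 ^ 00101110 = 11100011
11011111 ^ 00110011 = 11101100
11011001 ^ 00100000 = 11111001
10101101 ^ 01000011 = 11101110
10110110 ^ 01100001 = 11010111
00111101 ^ 01101001 = 01010100
10011001 ^ 01110010 = 11101011
11010100 ^ 01101111 = 10111011

2e a1 ad aa e3 ec f9 ee d7 54 eb bb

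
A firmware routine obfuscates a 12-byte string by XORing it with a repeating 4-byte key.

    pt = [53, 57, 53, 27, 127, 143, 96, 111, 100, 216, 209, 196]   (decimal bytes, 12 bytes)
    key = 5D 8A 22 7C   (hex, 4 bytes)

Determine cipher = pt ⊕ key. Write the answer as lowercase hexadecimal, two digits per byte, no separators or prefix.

The 4-byte key repeats, so the effective keystream is 5d 8a 22 7c 5d 8a 22 7c 5d 8a 22 7c.
byte 0: 00110101 ⊕ 01011101 = 01101000
byte 1: 00111001 ⊕ 10001010 = 10110011
byte 2: 00110101 ⊕ 00100010 = 00010111
byte 3: 00011011 ⊕ 01111100 = 01100111
byte 4: 01111111 ⊕ 01011101 = 00100010
byte 5: 10001111 ⊕ 10001010 = 00000101
byte 6: 01100000 ⊕ 00100010 = 01000010
byte 7: 01101111 ⊕ 01111100 = 00010011
byte 8: 01100100 ⊕ 01011101 = 00111001
byte 9: 11011000 ⊕ 10001010 = 01010010
byte 10: 11010001 ⊕ 00100010 = 11110011
byte 11: 11000100 ⊕ 01111100 = 10111000

68b31767220542133952f3b8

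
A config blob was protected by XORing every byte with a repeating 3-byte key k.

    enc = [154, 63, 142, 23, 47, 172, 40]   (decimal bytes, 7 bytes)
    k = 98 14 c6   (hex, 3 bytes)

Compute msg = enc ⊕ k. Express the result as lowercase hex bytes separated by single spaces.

02 2b 48 8f 3b 6a b0

The 3-byte key repeats, so the effective keystream is 98 14 c6 98 14 c6 98.
byte 0: 9a ^ 98 = 02
byte 1: 3f ^ 14 = 2b
byte 2: 8e ^ c6 = 48
byte 3: 17 ^ 98 = 8f
byte 4: 2f ^ 14 = 3b
byte 5: ac ^ c6 = 6a
byte 6: 28 ^ 98 = b0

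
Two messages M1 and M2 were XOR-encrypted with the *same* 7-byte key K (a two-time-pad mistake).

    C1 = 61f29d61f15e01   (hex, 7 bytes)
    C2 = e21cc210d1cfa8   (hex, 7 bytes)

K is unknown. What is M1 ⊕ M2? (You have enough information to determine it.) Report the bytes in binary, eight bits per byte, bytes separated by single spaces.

C1 ⊕ C2 = (M1 ⊕ K) ⊕ (M2 ⊕ K) = M1 ⊕ M2 — the shared key cancels under XOR.
 97 xor 226 = 131
242 xor  28 = 238
157 xor 194 =  95
 97 xor  16 = 113
241 xor 209 =  32
 94 xor 207 = 145
  1 xor 168 = 169

10000011 11101110 01011111 01110001 00100000 10010001 10101001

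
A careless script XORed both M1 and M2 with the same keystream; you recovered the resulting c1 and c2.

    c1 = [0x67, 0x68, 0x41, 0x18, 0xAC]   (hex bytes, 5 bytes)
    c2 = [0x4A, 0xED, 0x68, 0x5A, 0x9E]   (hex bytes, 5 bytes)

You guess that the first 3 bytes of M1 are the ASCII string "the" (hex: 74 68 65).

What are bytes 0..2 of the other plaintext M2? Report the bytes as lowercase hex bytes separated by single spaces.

First, c1 ⊕ c2 = (M1 ⊕ K) ⊕ (M2 ⊕ K) = M1 ⊕ M2, so the key drops out. Then M2 = (M1 ⊕ M2) ⊕ M1 over the first 3 bytes.
byte 0: (67 XOR 4a) XOR 74 = 2d XOR 74 = 59
byte 1: (68 XOR ed) XOR 68 = 85 XOR 68 = ed
byte 2: (41 XOR 68) XOR 65 = 29 XOR 65 = 4c

59 ed 4c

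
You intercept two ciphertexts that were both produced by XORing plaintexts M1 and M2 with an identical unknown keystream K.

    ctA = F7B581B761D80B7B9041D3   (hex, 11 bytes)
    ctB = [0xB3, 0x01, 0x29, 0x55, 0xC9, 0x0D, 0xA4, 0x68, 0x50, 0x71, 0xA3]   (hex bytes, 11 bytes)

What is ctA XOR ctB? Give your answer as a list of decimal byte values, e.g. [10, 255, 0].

ctA ⊕ ctB = (M1 ⊕ K) ⊕ (M2 ⊕ K) = M1 ⊕ M2 — the shared key cancels under XOR.
byte 0: 11110111 ⊕ 10110011 = 01000100
byte 1: 10110101 ⊕ 00000001 = 10110100
byte 2: 10000001 ⊕ 00101001 = 10101000
byte 3: 10110111 ⊕ 01010101 = 11100010
byte 4: 01100001 ⊕ 11001001 = 10101000
byte 5: 11011000 ⊕ 00001101 = 11010101
byte 6: 00001011 ⊕ 10100100 = 10101111
byte 7: 01111011 ⊕ 01101000 = 00010011
byte 8: 10010000 ⊕ 01010000 = 11000000
byte 9: 01000001 ⊕ 01110001 = 00110000
byte 10: 11010011 ⊕ 10100011 = 01110000

[68, 180, 168, 226, 168, 213, 175, 19, 192, 48, 112]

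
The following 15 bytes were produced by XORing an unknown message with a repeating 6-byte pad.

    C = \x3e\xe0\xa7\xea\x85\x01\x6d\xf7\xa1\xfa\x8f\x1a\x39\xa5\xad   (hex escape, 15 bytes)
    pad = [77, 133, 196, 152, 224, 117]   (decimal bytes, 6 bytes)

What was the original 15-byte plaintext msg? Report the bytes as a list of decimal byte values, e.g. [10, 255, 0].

The 6-byte key repeats, so the effective keystream is 4d 85 c4 98 e0 75 4d 85 c4 98 e0 75 4d 85 c4.
byte 0:  62 xor  77 = 115
byte 1: 224 xor 133 = 101
byte 2: 167 xor 196 =  99
byte 3: 234 xor 152 = 114
byte 4: 133 xor 224 = 101
byte 5:   1 xor 117 = 116
byte 6: 109 xor  77 =  32
byte 7: 247 xor 133 = 114
byte 8: 161 xor 196 = 101
byte 9: 250 xor 152 =  98
byte 10: 143 xor 224 = 111
byte 11:  26 xor 117 = 111
byte 12:  57 xor  77 = 116
byte 13: 165 xor 133 =  32
byte 14: 173 xor 196 = 105

[115, 101, 99, 114, 101, 116, 32, 114, 101, 98, 111, 111, 116, 32, 105]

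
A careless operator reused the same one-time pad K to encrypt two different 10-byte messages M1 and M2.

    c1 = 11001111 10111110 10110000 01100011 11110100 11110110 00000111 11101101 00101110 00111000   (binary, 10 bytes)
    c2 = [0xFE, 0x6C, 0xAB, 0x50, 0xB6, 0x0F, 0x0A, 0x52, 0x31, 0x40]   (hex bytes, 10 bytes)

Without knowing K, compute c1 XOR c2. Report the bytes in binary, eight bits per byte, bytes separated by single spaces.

c1 ⊕ c2 = (M1 ⊕ K) ⊕ (M2 ⊕ K) = M1 ⊕ M2 — the shared key cancels under XOR.
cf ⊕ fe = 31
be ⊕ 6c = d2
b0 ⊕ ab = 1b
63 ⊕ 50 = 33
f4 ⊕ b6 = 42
f6 ⊕ 0f = f9
07 ⊕ 0a = 0d
ed ⊕ 52 = bf
2e ⊕ 31 = 1f
38 ⊕ 40 = 78

00110001 11010010 00011011 00110011 01000010 11111001 00001101 10111111 00011111 01111000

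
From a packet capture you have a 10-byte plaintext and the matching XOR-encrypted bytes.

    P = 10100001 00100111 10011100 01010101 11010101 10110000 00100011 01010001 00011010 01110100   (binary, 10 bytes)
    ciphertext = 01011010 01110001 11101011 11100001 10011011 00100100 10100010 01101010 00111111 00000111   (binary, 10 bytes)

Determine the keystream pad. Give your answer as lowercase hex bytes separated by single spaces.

Since ciphertext = P ⊕ pad, XORing both sides with P gives pad = P ⊕ ciphertext.
a1 XOR 5a = fb
27 XOR 71 = 56
9c XOR eb = 77
55 XOR e1 = b4
d5 XOR 9b = 4e
b0 XOR 24 = 94
23 XOR a2 = 81
51 XOR 6a = 3b
1a XOR 3f = 25
74 XOR 07 = 73

fb 56 77 b4 4e 94 81 3b 25 73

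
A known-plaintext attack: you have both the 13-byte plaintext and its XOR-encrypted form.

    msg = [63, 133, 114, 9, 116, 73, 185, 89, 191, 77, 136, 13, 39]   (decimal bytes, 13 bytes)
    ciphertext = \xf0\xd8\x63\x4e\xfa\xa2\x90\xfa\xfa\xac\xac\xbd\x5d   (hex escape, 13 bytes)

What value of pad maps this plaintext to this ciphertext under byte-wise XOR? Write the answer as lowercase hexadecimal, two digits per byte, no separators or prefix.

Since ciphertext = msg ⊕ pad, XORing both sides with msg gives pad = msg ⊕ ciphertext.
 63 xor 240 = 207
133 xor 216 =  93
114 xor  99 =  17
  9 xor  78 =  71
116 xor 250 = 142
 73 xor 162 = 235
185 xor 144 =  41
 89 xor 250 = 163
191 xor 250 =  69
 77 xor 172 = 225
136 xor 172 =  36
 13 xor 189 = 176
 39 xor  93 = 122

cf5d11478eeb29a345e124b07a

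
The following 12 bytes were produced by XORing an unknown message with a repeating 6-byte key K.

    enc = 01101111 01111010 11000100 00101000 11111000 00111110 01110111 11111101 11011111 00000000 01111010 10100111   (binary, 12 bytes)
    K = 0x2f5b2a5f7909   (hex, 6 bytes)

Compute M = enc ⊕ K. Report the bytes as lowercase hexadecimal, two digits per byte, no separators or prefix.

4021ee77813758a6f55f03ae

The 6-byte key repeats, so the effective keystream is 2f 5b 2a 5f 79 09 2f 5b 2a 5f 79 09.
byte 0: 111 XOR  47 =  64
byte 1: 122 XOR  91 =  33
byte 2: 196 XOR  42 = 238
byte 3:  40 XOR  95 = 119
byte 4: 248 XOR 121 = 129
byte 5:  62 XOR   9 =  55
byte 6: 119 XOR  47 =  88
byte 7: 253 XOR  91 = 166
byte 8: 223 XOR  42 = 245
byte 9:   0 XOR  95 =  95
byte 10: 122 XOR 121 =   3
byte 11: 167 XOR   9 = 174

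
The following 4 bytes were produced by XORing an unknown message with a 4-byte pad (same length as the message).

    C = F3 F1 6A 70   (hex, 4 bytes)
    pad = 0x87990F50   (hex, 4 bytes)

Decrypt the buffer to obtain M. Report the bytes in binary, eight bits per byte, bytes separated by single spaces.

XOR is its own inverse, so applying the key byte-wise gives the result directly.
f3 XOR 87 = 74
f1 XOR 99 = 68
6a XOR 0f = 65
70 XOR 50 = 20

01110100 01101000 01100101 00100000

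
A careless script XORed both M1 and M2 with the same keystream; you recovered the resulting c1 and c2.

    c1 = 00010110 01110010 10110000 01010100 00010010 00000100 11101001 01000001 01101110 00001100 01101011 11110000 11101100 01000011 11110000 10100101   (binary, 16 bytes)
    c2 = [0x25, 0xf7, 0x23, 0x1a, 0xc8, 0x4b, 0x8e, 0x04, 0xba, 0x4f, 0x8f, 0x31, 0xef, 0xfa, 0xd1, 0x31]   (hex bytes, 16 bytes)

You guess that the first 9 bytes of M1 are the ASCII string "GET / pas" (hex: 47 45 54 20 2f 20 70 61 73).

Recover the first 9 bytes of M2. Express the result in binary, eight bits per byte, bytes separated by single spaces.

01110100 11000000 11000111 01101110 11110101 01101111 00010111 00100100 10100111

First, c1 ⊕ c2 = (M1 ⊕ K) ⊕ (M2 ⊕ K) = M1 ⊕ M2, so the key drops out. Then M2 = (M1 ⊕ M2) ⊕ M1 over the first 9 bytes.
byte 0: (16 ⊕ 25) ⊕ 47 = 33 ⊕ 47 = 74
byte 1: (72 ⊕ f7) ⊕ 45 = 85 ⊕ 45 = c0
byte 2: (b0 ⊕ 23) ⊕ 54 = 93 ⊕ 54 = c7
byte 3: (54 ⊕ 1a) ⊕ 20 = 4e ⊕ 20 = 6e
byte 4: (12 ⊕ c8) ⊕ 2f = da ⊕ 2f = f5
byte 5: (04 ⊕ 4b) ⊕ 20 = 4f ⊕ 20 = 6f
byte 6: (e9 ⊕ 8e) ⊕ 70 = 67 ⊕ 70 = 17
byte 7: (41 ⊕ 04) ⊕ 61 = 45 ⊕ 61 = 24
byte 8: (6e ⊕ ba) ⊕ 73 = d4 ⊕ 73 = a7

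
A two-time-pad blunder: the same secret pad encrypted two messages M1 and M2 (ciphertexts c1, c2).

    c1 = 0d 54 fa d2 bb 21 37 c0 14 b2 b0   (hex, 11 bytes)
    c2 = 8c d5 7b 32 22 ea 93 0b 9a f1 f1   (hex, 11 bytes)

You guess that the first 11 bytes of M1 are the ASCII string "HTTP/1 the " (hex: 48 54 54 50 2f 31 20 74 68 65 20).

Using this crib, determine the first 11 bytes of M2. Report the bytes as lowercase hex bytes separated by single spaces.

First, c1 ⊕ c2 = (M1 ⊕ K) ⊕ (M2 ⊕ K) = M1 ⊕ M2, so the key drops out. Then M2 = (M1 ⊕ M2) ⊕ M1 over the first 11 bytes.
byte 0: (0d XOR 8c) XOR 48 = 81 XOR 48 = c9
byte 1: (54 XOR d5) XOR 54 = 81 XOR 54 = d5
byte 2: (fa XOR 7b) XOR 54 = 81 XOR 54 = d5
byte 3: (d2 XOR 32) XOR 50 = e0 XOR 50 = b0
byte 4: (bb XOR 22) XOR 2f = 99 XOR 2f = b6
byte 5: (21 XOR ea) XOR 31 = cb XOR 31 = fa
byte 6: (37 XOR 93) XOR 20 = a4 XOR 20 = 84
byte 7: (c0 XOR 0b) XOR 74 = cb XOR 74 = bf
byte 8: (14 XOR 9a) XOR 68 = 8e XOR 68 = e6
byte 9: (b2 XOR f1) XOR 65 = 43 XOR 65 = 26
byte 10: (b0 XOR f1) XOR 20 = 41 XOR 20 = 61

c9 d5 d5 b0 b6 fa 84 bf e6 26 61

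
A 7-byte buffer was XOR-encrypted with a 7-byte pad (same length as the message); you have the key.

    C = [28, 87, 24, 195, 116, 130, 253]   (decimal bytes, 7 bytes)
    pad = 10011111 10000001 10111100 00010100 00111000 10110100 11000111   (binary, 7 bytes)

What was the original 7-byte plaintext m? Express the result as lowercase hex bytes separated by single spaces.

83 d6 a4 d7 4c 36 3a

1c xor 9f = 83
57 xor 81 = d6
18 xor bc = a4
c3 xor 14 = d7
74 xor 38 = 4c
82 xor b4 = 36
fd xor c7 = 3a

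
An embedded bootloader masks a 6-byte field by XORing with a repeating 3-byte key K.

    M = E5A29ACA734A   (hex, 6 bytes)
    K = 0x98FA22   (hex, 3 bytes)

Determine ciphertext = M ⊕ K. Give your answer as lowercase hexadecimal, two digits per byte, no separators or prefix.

7d58b8528968

The 3-byte key repeats, so the effective keystream is 98 fa 22 98 fa 22.
byte 0: 229 ^ 152 = 125
byte 1: 162 ^ 250 =  88
byte 2: 154 ^  34 = 184
byte 3: 202 ^ 152 =  82
byte 4: 115 ^ 250 = 137
byte 5:  74 ^  34 = 104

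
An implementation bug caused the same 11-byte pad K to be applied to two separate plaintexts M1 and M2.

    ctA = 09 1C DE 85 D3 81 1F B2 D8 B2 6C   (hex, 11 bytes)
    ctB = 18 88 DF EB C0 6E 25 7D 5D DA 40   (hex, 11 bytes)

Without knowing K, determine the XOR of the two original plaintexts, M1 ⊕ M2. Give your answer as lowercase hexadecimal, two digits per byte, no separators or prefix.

1194016e13ef3acf85682c

ctA ⊕ ctB = (M1 ⊕ K) ⊕ (M2 ⊕ K) = M1 ⊕ M2 — the shared key cancels under XOR.
byte 0: 09 ⊕ 18 = 11
byte 1: 1c ⊕ 88 = 94
byte 2: de ⊕ df = 01
byte 3: 85 ⊕ eb = 6e
byte 4: d3 ⊕ c0 = 13
byte 5: 81 ⊕ 6e = ef
byte 6: 1f ⊕ 25 = 3a
byte 7: b2 ⊕ 7d = cf
byte 8: d8 ⊕ 5d = 85
byte 9: b2 ⊕ da = 68
byte 10: 6c ⊕ 40 = 2c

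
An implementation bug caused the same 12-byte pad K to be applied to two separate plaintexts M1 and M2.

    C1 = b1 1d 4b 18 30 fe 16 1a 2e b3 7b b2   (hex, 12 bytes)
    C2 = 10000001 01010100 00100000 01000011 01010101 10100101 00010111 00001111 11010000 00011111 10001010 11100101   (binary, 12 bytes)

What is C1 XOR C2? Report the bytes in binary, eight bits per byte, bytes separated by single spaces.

00110000 01001001 01101011 01011011 01100101 01011011 00000001 00010101 11111110 10101100 11110001 01010111

C1 ⊕ C2 = (M1 ⊕ K) ⊕ (M2 ⊕ K) = M1 ⊕ M2 — the shared key cancels under XOR.
b1 xor 81 = 30
1d xor 54 = 49
4b xor 20 = 6b
18 xor 43 = 5b
30 xor 55 = 65
fe xor a5 = 5b
16 xor 17 = 01
1a xor 0f = 15
2e xor d0 = fe
b3 xor 1f = ac
7b xor 8a = f1
b2 xor e5 = 57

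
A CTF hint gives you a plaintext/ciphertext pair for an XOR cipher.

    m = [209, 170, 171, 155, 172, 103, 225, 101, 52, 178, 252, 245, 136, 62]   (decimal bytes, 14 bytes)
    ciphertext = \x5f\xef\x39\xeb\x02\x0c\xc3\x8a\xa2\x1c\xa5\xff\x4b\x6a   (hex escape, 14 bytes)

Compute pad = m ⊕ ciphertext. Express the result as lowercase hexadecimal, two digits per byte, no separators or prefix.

Since ciphertext = m ⊕ pad, XORing both sides with m gives pad = m ⊕ ciphertext.
byte 0: 11010001 ^ 01011111 = 10001110
byte 1: 10101010 ^ 11101111 = 01000101
byte 2: 10101011 ^ 00111001 = 10010010
byte 3: 10011011 ^ 11101011 = 01110000
byte 4: 10101100 ^ 00000010 = 10101110
byte 5: 01100111 ^ 00001100 = 01101011
byte 6: 11100001 ^ 11000011 = 00100010
byte 7: 01100101 ^ 10001010 = 11101111
byte 8: 00110100 ^ 10100010 = 10010110
byte 9: 10110010 ^ 00011100 = 10101110
byte 10: 11111100 ^ 10100101 = 01011001
byte 11: 11110101 ^ 11111111 = 00001010
byte 12: 10001000 ^ 01001011 = 11000011
byte 13: 00111110 ^ 01101010 = 01010100

8e459270ae6b22ef96ae590ac354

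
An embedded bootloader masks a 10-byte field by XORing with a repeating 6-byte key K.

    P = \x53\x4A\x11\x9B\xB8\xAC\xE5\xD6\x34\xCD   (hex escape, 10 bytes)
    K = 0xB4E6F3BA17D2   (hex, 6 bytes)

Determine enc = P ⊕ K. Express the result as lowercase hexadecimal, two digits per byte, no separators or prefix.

e7ace221af7e5130c777

The 6-byte key repeats, so the effective keystream is b4 e6 f3 ba 17 d2 b4 e6 f3 ba.
byte 0: 53 ^ b4 = e7
byte 1: 4a ^ e6 = ac
byte 2: 11 ^ f3 = e2
byte 3: 9b ^ ba = 21
byte 4: b8 ^ 17 = af
byte 5: ac ^ d2 = 7e
byte 6: e5 ^ b4 = 51
byte 7: d6 ^ e6 = 30
byte 8: 34 ^ f3 = c7
byte 9: cd ^ ba = 77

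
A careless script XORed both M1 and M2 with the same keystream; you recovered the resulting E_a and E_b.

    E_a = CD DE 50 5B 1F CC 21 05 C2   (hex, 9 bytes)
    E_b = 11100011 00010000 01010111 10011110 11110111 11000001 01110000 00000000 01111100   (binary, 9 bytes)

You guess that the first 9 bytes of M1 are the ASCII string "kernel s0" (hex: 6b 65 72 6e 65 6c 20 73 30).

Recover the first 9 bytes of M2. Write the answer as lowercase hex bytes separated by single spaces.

45 ab 75 ab 8d 61 71 76 8e

First, E_a ⊕ E_b = (M1 ⊕ K) ⊕ (M2 ⊕ K) = M1 ⊕ M2, so the key drops out. Then M2 = (M1 ⊕ M2) ⊕ M1 over the first 9 bytes.
byte 0: (cd XOR e3) XOR 6b = 2e XOR 6b = 45
byte 1: (de XOR 10) XOR 65 = ce XOR 65 = ab
byte 2: (50 XOR 57) XOR 72 = 07 XOR 72 = 75
byte 3: (5b XOR 9e) XOR 6e = c5 XOR 6e = ab
byte 4: (1f XOR f7) XOR 65 = e8 XOR 65 = 8d
byte 5: (cc XOR c1) XOR 6c = 0d XOR 6c = 61
byte 6: (21 XOR 70) XOR 20 = 51 XOR 20 = 71
byte 7: (05 XOR 00) XOR 73 = 05 XOR 73 = 76
byte 8: (c2 XOR 7c) XOR 30 = be XOR 30 = 8e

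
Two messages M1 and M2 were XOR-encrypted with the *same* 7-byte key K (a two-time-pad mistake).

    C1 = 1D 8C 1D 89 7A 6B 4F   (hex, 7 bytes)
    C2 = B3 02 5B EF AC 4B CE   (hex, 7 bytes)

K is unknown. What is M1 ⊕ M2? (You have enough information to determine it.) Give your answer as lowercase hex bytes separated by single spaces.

ae 8e 46 66 d6 20 81

C1 ⊕ C2 = (M1 ⊕ K) ⊕ (M2 ⊕ K) = M1 ⊕ M2 — the shared key cancels under XOR.
byte 0: 1d ⊕ b3 = ae
byte 1: 8c ⊕ 02 = 8e
byte 2: 1d ⊕ 5b = 46
byte 3: 89 ⊕ ef = 66
byte 4: 7a ⊕ ac = d6
byte 5: 6b ⊕ 4b = 20
byte 6: 4f ⊕ ce = 81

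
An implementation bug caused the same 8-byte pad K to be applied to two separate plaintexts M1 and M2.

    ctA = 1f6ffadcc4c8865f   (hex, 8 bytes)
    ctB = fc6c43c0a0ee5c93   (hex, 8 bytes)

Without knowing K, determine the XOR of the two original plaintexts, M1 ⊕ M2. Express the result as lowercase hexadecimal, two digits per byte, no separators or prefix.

e303b91c6426dacc

ctA ⊕ ctB = (M1 ⊕ K) ⊕ (M2 ⊕ K) = M1 ⊕ M2 — the shared key cancels under XOR.
 31 xor 252 = 227
111 xor 108 =   3
250 xor  67 = 185
220 xor 192 =  28
196 xor 160 = 100
200 xor 238 =  38
134 xor  92 = 218
 95 xor 147 = 204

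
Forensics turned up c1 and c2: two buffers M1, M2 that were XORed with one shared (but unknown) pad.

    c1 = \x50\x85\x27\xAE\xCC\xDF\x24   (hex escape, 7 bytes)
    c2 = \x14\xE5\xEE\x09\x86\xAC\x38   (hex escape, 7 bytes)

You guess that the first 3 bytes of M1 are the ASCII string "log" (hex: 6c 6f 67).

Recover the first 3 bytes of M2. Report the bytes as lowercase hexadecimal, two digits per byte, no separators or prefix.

280fae

First, c1 ⊕ c2 = (M1 ⊕ K) ⊕ (M2 ⊕ K) = M1 ⊕ M2, so the key drops out. Then M2 = (M1 ⊕ M2) ⊕ M1 over the first 3 bytes.
byte 0: (50 ^ 14) ^ 6c = 44 ^ 6c = 28
byte 1: (85 ^ e5) ^ 6f = 60 ^ 6f = 0f
byte 2: (27 ^ ee) ^ 67 = c9 ^ 67 = ae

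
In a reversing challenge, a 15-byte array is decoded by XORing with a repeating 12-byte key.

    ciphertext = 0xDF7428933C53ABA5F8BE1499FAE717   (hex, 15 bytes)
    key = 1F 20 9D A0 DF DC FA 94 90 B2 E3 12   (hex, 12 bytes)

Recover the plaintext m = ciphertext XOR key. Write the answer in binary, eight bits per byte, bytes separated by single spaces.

11000000 01010100 10110101 00110011 11100011 10001111 01010001 00110001 01101000 00001100 11110111 10001011 11100101 11000111 10001010

The 12-byte key repeats, so the effective keystream is 1f 20 9d a0 df dc fa 94 90 b2 e3 12 1f 20 9d.
byte 0: df ⊕ 1f = c0
byte 1: 74 ⊕ 20 = 54
byte 2: 28 ⊕ 9d = b5
byte 3: 93 ⊕ a0 = 33
byte 4: 3c ⊕ df = e3
byte 5: 53 ⊕ dc = 8f
byte 6: ab ⊕ fa = 51
byte 7: a5 ⊕ 94 = 31
byte 8: f8 ⊕ 90 = 68
byte 9: be ⊕ b2 = 0c
byte 10: 14 ⊕ e3 = f7
byte 11: 99 ⊕ 12 = 8b
byte 12: fa ⊕ 1f = e5
byte 13: e7 ⊕ 20 = c7
byte 14: 17 ⊕ 9d = 8a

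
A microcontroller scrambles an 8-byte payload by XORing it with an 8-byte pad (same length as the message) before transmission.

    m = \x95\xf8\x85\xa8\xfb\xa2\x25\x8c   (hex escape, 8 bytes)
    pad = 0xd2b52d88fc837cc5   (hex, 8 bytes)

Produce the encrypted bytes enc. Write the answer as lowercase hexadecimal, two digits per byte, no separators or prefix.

474da82007215949

XOR is its own inverse, so applying the key byte-wise gives the result directly.
byte 0: 95 ⊕ d2 = 47
byte 1: f8 ⊕ b5 = 4d
byte 2: 85 ⊕ 2d = a8
byte 3: a8 ⊕ 88 = 20
byte 4: fb ⊕ fc = 07
byte 5: a2 ⊕ 83 = 21
byte 6: 25 ⊕ 7c = 59
byte 7: 8c ⊕ c5 = 49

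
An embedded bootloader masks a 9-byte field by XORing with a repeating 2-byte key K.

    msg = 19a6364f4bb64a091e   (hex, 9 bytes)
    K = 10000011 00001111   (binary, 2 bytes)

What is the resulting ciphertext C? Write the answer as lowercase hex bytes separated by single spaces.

9a a9 b5 40 c8 b9 c9 06 9d

The 2-byte key repeats, so the effective keystream is 83 0f 83 0f 83 0f 83 0f 83.
byte 0:  25 xor 131 = 154
byte 1: 166 xor  15 = 169
byte 2:  54 xor 131 = 181
byte 3:  79 xor  15 =  64
byte 4:  75 xor 131 = 200
byte 5: 182 xor  15 = 185
byte 6:  74 xor 131 = 201
byte 7:   9 xor  15 =   6
byte 8:  30 xor 131 = 157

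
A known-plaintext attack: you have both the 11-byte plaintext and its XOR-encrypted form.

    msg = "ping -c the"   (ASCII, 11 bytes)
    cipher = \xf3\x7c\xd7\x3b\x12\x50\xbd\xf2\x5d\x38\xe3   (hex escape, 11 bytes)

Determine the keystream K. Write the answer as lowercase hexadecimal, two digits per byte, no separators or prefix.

Since cipher = msg ⊕ K, XORing both sides with msg gives K = msg ⊕ cipher.
70 xor f3 = 83
69 xor 7c = 15
6e xor d7 = b9
67 xor 3b = 5c
20 xor 12 = 32
2d xor 50 = 7d
63 xor bd = de
20 xor f2 = d2
74 xor 5d = 29
68 xor 38 = 50
65 xor e3 = 86

8315b95c327dded2295086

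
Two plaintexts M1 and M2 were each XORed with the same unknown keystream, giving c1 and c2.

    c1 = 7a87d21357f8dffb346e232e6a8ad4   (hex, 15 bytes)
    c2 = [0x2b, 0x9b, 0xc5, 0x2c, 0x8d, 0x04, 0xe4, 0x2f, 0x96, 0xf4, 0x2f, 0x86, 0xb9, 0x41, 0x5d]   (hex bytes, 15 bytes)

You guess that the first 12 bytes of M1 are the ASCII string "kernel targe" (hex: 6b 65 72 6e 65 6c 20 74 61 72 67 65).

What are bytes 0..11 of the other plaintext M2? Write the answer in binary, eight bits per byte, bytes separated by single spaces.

First, c1 ⊕ c2 = (M1 ⊕ K) ⊕ (M2 ⊕ K) = M1 ⊕ M2, so the key drops out. Then M2 = (M1 ⊕ M2) ⊕ M1 over the first 12 bytes.
byte 0: (7a xor 2b) xor 6b = 51 xor 6b = 3a
byte 1: (87 xor 9b) xor 65 = 1c xor 65 = 79
byte 2: (d2 xor c5) xor 72 = 17 xor 72 = 65
byte 3: (13 xor 2c) xor 6e = 3f xor 6e = 51
byte 4: (57 xor 8d) xor 65 = da xor 65 = bf
byte 5: (f8 xor 04) xor 6c = fc xor 6c = 90
byte 6: (df xor e4) xor 20 = 3b xor 20 = 1b
byte 7: (fb xor 2f) xor 74 = d4 xor 74 = a0
byte 8: (34 xor 96) xor 61 = a2 xor 61 = c3
byte 9: (6e xor f4) xor 72 = 9a xor 72 = e8
byte 10: (23 xor 2f) xor 67 = 0c xor 67 = 6b
byte 11: (2e xor 86) xor 65 = a8 xor 65 = cd

00111010 01111001 01100101 01010001 10111111 10010000 00011011 10100000 11000011 11101000 01101011 11001101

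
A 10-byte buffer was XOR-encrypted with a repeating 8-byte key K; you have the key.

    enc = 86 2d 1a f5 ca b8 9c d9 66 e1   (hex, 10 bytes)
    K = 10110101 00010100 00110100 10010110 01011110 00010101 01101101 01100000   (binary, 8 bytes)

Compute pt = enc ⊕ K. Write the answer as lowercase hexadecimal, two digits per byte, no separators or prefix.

33392e6394adf1b9d3f5

The 8-byte key repeats, so the effective keystream is b5 14 34 96 5e 15 6d 60 b5 14.
byte 0: 10000110 xor 10110101 = 00110011
byte 1: 00101101 xor 00010100 = 00111001
byte 2: 00011010 xor 00110100 = 00101110
byte 3: 11110101 xor 10010110 = 01100011
byte 4: 11001010 xor 01011110 = 10010100
byte 5: 10111000 xor 00010101 = 10101101
byte 6: 10011100 xor 01101101 = 11110001
byte 7: 11011001 xor 01100000 = 10111001
byte 8: 01100110 xor 10110101 = 11010011
byte 9: 11100001 xor 00010100 = 11110101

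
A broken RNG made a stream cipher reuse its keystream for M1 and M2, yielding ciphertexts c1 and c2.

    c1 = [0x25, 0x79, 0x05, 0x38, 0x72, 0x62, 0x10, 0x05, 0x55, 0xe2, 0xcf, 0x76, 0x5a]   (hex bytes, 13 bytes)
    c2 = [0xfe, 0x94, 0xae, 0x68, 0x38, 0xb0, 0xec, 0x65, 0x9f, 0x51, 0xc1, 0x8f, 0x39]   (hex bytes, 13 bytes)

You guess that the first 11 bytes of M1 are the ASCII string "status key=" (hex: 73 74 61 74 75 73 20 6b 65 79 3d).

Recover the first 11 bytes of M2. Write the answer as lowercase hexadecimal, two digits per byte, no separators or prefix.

First, c1 ⊕ c2 = (M1 ⊕ K) ⊕ (M2 ⊕ K) = M1 ⊕ M2, so the key drops out. Then M2 = (M1 ⊕ M2) ⊕ M1 over the first 11 bytes.
byte 0: (25 ^ fe) ^ 73 = db ^ 73 = a8
byte 1: (79 ^ 94) ^ 74 = ed ^ 74 = 99
byte 2: (05 ^ ae) ^ 61 = ab ^ 61 = ca
byte 3: (38 ^ 68) ^ 74 = 50 ^ 74 = 24
byte 4: (72 ^ 38) ^ 75 = 4a ^ 75 = 3f
byte 5: (62 ^ b0) ^ 73 = d2 ^ 73 = a1
byte 6: (10 ^ ec) ^ 20 = fc ^ 20 = dc
byte 7: (05 ^ 65) ^ 6b = 60 ^ 6b = 0b
byte 8: (55 ^ 9f) ^ 65 = ca ^ 65 = af
byte 9: (e2 ^ 51) ^ 79 = b3 ^ 79 = ca
byte 10: (cf ^ c1) ^ 3d = 0e ^ 3d = 33

a899ca243fa1dc0bafca33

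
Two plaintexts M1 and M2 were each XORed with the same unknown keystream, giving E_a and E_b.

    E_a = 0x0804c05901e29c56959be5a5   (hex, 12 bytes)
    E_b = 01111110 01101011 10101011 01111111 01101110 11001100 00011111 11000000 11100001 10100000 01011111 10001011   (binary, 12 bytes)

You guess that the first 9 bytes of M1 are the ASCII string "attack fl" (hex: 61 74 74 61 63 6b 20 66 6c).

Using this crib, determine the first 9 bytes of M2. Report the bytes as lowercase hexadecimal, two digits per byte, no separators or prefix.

First, E_a ⊕ E_b = (M1 ⊕ K) ⊕ (M2 ⊕ K) = M1 ⊕ M2, so the key drops out. Then M2 = (M1 ⊕ M2) ⊕ M1 over the first 9 bytes.
byte 0: (08 XOR 7e) XOR 61 = 76 XOR 61 = 17
byte 1: (04 XOR 6b) XOR 74 = 6f XOR 74 = 1b
byte 2: (c0 XOR ab) XOR 74 = 6b XOR 74 = 1f
byte 3: (59 XOR 7f) XOR 61 = 26 XOR 61 = 47
byte 4: (01 XOR 6e) XOR 63 = 6f XOR 63 = 0c
byte 5: (e2 XOR cc) XOR 6b = 2e XOR 6b = 45
byte 6: (9c XOR 1f) XOR 20 = 83 XOR 20 = a3
byte 7: (56 XOR c0) XOR 66 = 96 XOR 66 = f0
byte 8: (95 XOR e1) XOR 6c = 74 XOR 6c = 18

171b1f470c45a3f018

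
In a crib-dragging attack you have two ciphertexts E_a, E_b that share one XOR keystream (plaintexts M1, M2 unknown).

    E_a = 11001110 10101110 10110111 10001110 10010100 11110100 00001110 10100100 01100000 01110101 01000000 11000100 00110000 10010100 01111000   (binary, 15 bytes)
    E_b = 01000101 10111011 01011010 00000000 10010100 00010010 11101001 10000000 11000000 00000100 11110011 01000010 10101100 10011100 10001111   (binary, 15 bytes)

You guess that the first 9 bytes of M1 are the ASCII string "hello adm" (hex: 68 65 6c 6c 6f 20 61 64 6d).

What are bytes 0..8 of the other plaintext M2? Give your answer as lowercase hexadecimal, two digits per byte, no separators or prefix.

e37081e26fc68640cd

First, E_a ⊕ E_b = (M1 ⊕ K) ⊕ (M2 ⊕ K) = M1 ⊕ M2, so the key drops out. Then M2 = (M1 ⊕ M2) ⊕ M1 over the first 9 bytes.
byte 0: (ce ⊕ 45) ⊕ 68 = 8b ⊕ 68 = e3
byte 1: (ae ⊕ bb) ⊕ 65 = 15 ⊕ 65 = 70
byte 2: (b7 ⊕ 5a) ⊕ 6c = ed ⊕ 6c = 81
byte 3: (8e ⊕ 00) ⊕ 6c = 8e ⊕ 6c = e2
byte 4: (94 ⊕ 94) ⊕ 6f = 00 ⊕ 6f = 6f
byte 5: (f4 ⊕ 12) ⊕ 20 = e6 ⊕ 20 = c6
byte 6: (0e ⊕ e9) ⊕ 61 = e7 ⊕ 61 = 86
byte 7: (a4 ⊕ 80) ⊕ 64 = 24 ⊕ 64 = 40
byte 8: (60 ⊕ c0) ⊕ 6d = a0 ⊕ 6d = cd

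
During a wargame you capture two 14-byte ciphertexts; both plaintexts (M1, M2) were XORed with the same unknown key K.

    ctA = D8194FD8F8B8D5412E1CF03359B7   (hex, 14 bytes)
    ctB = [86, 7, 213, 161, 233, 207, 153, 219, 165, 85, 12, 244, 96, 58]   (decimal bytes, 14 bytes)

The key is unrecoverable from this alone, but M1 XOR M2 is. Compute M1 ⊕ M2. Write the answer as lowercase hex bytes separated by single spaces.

ctA ⊕ ctB = (M1 ⊕ K) ⊕ (M2 ⊕ K) = M1 ⊕ M2 — the shared key cancels under XOR.
d8 xor 56 = 8e
19 xor 07 = 1e
4f xor d5 = 9a
d8 xor a1 = 79
f8 xor e9 = 11
b8 xor cf = 77
d5 xor 99 = 4c
41 xor db = 9a
2e xor a5 = 8b
1c xor 55 = 49
f0 xor 0c = fc
33 xor f4 = c7
59 xor 60 = 39
b7 xor 3a = 8d

8e 1e 9a 79 11 77 4c 9a 8b 49 fc c7 39 8d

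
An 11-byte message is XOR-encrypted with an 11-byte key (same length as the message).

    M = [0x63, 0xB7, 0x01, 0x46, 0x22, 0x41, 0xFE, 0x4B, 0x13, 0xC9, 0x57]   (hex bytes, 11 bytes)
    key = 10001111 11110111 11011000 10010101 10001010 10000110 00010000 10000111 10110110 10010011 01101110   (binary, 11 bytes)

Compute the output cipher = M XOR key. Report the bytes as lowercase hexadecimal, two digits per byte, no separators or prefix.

63 XOR 8f = ec
b7 XOR f7 = 40
01 XOR d8 = d9
46 XOR 95 = d3
22 XOR 8a = a8
41 XOR 86 = c7
fe XOR 10 = ee
4b XOR 87 = cc
13 XOR b6 = a5
c9 XOR 93 = 5a
57 XOR 6e = 39

ec40d9d3a8c7eecca55a39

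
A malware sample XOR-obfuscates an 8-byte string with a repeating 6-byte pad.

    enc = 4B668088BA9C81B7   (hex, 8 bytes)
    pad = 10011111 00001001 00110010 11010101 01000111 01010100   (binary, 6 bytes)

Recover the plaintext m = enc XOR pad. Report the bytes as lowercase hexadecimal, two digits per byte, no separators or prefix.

The 6-byte key repeats, so the effective keystream is 9f 09 32 d5 47 54 9f 09.
byte 0: 01001011 ^ 10011111 = 11010100
byte 1: 01100110 ^ 00001001 = 01101111
byte 2: 10000000 ^ 00110010 = 10110010
byte 3: 10001000 ^ 11010101 = 01011101
byte 4: 10111010 ^ 01000111 = 11111101
byte 5: 10011100 ^ 01010100 = 11001000
byte 6: 10000001 ^ 10011111 = 00011110
byte 7: 10110111 ^ 00001001 = 10111110

d46fb25dfdc81ebe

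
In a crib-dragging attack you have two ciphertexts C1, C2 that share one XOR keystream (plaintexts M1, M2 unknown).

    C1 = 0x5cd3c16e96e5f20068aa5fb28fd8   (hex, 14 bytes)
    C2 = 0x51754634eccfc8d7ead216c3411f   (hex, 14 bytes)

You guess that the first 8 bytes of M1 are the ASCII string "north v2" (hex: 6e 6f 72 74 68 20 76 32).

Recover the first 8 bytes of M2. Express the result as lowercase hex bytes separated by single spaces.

63 c9 f5 2e 12 0a 4c e5

First, C1 ⊕ C2 = (M1 ⊕ K) ⊕ (M2 ⊕ K) = M1 ⊕ M2, so the key drops out. Then M2 = (M1 ⊕ M2) ⊕ M1 over the first 8 bytes.
byte 0: (5c ^ 51) ^ 6e = 0d ^ 6e = 63
byte 1: (d3 ^ 75) ^ 6f = a6 ^ 6f = c9
byte 2: (c1 ^ 46) ^ 72 = 87 ^ 72 = f5
byte 3: (6e ^ 34) ^ 74 = 5a ^ 74 = 2e
byte 4: (96 ^ ec) ^ 68 = 7a ^ 68 = 12
byte 5: (e5 ^ cf) ^ 20 = 2a ^ 20 = 0a
byte 6: (f2 ^ c8) ^ 76 = 3a ^ 76 = 4c
byte 7: (00 ^ d7) ^ 32 = d7 ^ 32 = e5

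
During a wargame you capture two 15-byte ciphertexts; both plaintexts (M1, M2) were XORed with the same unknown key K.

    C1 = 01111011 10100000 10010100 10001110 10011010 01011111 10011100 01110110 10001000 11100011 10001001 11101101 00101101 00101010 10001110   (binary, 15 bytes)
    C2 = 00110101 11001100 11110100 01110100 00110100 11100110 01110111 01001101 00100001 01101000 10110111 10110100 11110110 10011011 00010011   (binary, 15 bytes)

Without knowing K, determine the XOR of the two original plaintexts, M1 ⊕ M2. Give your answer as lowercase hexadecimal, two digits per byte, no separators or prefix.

4e6c60faaeb9eb3ba98b3e59dbb19d

C1 ⊕ C2 = (M1 ⊕ K) ⊕ (M2 ⊕ K) = M1 ⊕ M2 — the shared key cancels under XOR.
byte 0: 7b XOR 35 = 4e
byte 1: a0 XOR cc = 6c
byte 2: 94 XOR f4 = 60
byte 3: 8e XOR 74 = fa
byte 4: 9a XOR 34 = ae
byte 5: 5f XOR e6 = b9
byte 6: 9c XOR 77 = eb
byte 7: 76 XOR 4d = 3b
byte 8: 88 XOR 21 = a9
byte 9: e3 XOR 68 = 8b
byte 10: 89 XOR b7 = 3e
byte 11: ed XOR b4 = 59
byte 12: 2d XOR f6 = db
byte 13: 2a XOR 9b = b1
byte 14: 8e XOR 13 = 9d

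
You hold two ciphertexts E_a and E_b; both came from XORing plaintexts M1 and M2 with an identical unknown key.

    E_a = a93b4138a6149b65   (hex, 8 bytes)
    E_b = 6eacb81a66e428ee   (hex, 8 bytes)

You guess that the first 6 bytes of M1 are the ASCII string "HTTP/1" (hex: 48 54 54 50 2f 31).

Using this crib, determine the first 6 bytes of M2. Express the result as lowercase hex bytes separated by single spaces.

8f c3 ad 72 ef c1

First, E_a ⊕ E_b = (M1 ⊕ K) ⊕ (M2 ⊕ K) = M1 ⊕ M2, so the key drops out. Then M2 = (M1 ⊕ M2) ⊕ M1 over the first 6 bytes.
byte 0: (a9 ^ 6e) ^ 48 = c7 ^ 48 = 8f
byte 1: (3b ^ ac) ^ 54 = 97 ^ 54 = c3
byte 2: (41 ^ b8) ^ 54 = f9 ^ 54 = ad
byte 3: (38 ^ 1a) ^ 50 = 22 ^ 50 = 72
byte 4: (a6 ^ 66) ^ 2f = c0 ^ 2f = ef
byte 5: (14 ^ e4) ^ 31 = f0 ^ 31 = c1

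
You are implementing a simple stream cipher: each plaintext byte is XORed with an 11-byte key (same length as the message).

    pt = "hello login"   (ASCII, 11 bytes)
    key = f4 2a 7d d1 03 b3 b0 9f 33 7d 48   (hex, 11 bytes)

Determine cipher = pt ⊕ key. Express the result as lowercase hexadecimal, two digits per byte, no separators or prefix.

XOR is its own inverse, so applying the key byte-wise gives the result directly.
68 xor f4 = 9c
65 xor 2a = 4f
6c xor 7d = 11
6c xor d1 = bd
6f xor 03 = 6c
20 xor b3 = 93
6c xor b0 = dc
6f xor 9f = f0
67 xor 33 = 54
69 xor 7d = 14
6e xor 48 = 26

9c4f11bd6c93dcf0541426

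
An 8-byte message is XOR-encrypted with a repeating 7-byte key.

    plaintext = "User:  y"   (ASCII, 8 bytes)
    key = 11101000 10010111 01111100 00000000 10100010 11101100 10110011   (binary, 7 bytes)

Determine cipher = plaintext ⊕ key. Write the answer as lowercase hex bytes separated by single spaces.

The 7-byte key repeats, so the effective keystream is e8 97 7c 00 a2 ec b3 e8.
byte 0: 55 ^ e8 = bd
byte 1: 73 ^ 97 = e4
byte 2: 65 ^ 7c = 19
byte 3: 72 ^ 00 = 72
byte 4: 3a ^ a2 = 98
byte 5: 20 ^ ec = cc
byte 6: 20 ^ b3 = 93
byte 7: 79 ^ e8 = 91

bd e4 19 72 98 cc 93 91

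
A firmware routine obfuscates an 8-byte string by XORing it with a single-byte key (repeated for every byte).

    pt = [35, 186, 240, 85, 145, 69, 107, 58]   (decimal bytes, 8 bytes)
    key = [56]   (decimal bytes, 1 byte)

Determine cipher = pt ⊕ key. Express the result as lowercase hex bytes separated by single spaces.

1b 82 c8 6d a9 7d 53 02

The 1-byte key repeats, so the effective keystream is 38 38 38 38 38 38 38 38.
byte 0: 23 xor 38 = 1b
byte 1: ba xor 38 = 82
byte 2: f0 xor 38 = c8
byte 3: 55 xor 38 = 6d
byte 4: 91 xor 38 = a9
byte 5: 45 xor 38 = 7d
byte 6: 6b xor 38 = 53
byte 7: 3a xor 38 = 02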